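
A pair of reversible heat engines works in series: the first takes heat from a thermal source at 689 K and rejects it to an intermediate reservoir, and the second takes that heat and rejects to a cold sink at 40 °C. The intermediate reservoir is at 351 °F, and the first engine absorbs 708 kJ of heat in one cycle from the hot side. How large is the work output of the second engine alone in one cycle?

T_C = 40 °C → 40 + 273.15 = 313.15 K.
T_m = 351 °F → (351 − 32) × 5/9 = 177.22 °C = 450.37 K.
Heat entering the second stage: Q_m = Q_H·(T_m/T_H) = 708 × 450.37/689.00 = 462.8 kJ.
Second-stage efficiency η₂ = 1 − T_C/T_m = 1 − 313.15/450.37 = 0.3047, so W₂ = η₂·Q_m = 141.0 kJ.

W₂ ≈ 141.0 kJ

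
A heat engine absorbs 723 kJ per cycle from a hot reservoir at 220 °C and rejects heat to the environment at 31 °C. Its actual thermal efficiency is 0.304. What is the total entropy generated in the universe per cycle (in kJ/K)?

T_H = 220 °C → 220 + 273.15 = 493.15 K.
T_C = 31 °C → 31 + 273.15 = 304.15 K.
W = η·Q_H = 0.304 × 723 = 219.8 kJ, so Q_C = Q_H − W = 503.2 kJ.
Entropy balance on the reservoirs: −Q_H/T_H = -1.466 kJ/K, +Q_C/T_C = 1.654 kJ/K.
ΔS_univ = −Q_H/T_H + Q_C/T_C = 0.188 kJ/K (> 0, since η = 0.304 < η_Carnot = 0.383).

ΔS_univ ≈ 0.188 kJ/K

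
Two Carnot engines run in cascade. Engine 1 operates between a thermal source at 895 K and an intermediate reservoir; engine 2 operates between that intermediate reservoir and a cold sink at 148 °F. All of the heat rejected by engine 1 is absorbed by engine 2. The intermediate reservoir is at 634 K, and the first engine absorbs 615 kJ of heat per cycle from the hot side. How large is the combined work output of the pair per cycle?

T_C = 148 °F → (148 − 32) × 5/9 = 64.44 °C = 337.59 K.
Two reversible stages in series are equivalent to a single Carnot engine between T_H and T_C, so η_total = 1 − T_C/T_H = 1 − 337.59/895.00 = 0.6228.
W_total = η_total · Q_H = 0.6228 × 615 = 383.0 kJ.

W_total ≈ 383.0 kJ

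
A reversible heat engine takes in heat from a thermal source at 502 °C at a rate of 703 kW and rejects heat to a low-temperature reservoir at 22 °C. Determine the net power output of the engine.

T_H = 502 °C → 502 + 273.15 = 775.15 K.
T_C = 22 °C → 22 + 273.15 = 295.15 K.
Since the cycle is reversible, η = 1 − T_C/T_H = 1 − 295.15/775.15 = 0.6192.
W = η·Q_H = 0.6192 × 703 = 435 kW.

Ẇ ≈ 435 kW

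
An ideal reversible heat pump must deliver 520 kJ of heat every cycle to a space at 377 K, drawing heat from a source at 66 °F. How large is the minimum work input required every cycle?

T_C = 66 °F → (66 − 32) × 5/9 = 18.89 °C = 292.04 K.
Reversible heating COP: COP_HP = T_H/(T_H − T_C) = 377.00/84.96 = 4.4373.
W = Q_H/COP_HP = 520/4.4373 = 117 kJ.

W_in ≈ 117 kJ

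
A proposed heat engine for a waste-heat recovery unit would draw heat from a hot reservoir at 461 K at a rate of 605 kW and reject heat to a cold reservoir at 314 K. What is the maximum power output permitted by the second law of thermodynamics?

The second-law ceiling is the Carnot efficiency, η_max = 1 − T_C/T_H = 1 − 314.00/461.00 = 0.3189.
W_max = η_max · Q_H = 0.3189 × 605 = 192.9 kW.

Ẇ_max ≈ 192.9 kW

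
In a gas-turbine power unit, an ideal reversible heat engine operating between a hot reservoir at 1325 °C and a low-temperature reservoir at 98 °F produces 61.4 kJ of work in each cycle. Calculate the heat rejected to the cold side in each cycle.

T_H = 1325 °C → 1325 + 273.15 = 1598.15 K.
T_C = 98 °F → (98 − 32) × 5/9 = 36.67 °C = 309.82 K.
For a reversible engine, η = 1 − T_C/T_H = 1 − 309.82/1598.15 = 0.8061.
Since Q_C/Q_H = T_C/T_H and Q_H = W/η, Q_C = W·T_C/(T_H − T_C) = 61.4 × 309.82/1288.33 = 14.8 kJ.

Q_C ≈ 14.8 kJ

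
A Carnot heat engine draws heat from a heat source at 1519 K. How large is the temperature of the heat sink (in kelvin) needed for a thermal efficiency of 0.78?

T_C ≈ 334 K

From η = 1 − T_C/T_H, T_C = T_H·(1 − η) = 1519.00 × (1 − 0.78) = 334 K.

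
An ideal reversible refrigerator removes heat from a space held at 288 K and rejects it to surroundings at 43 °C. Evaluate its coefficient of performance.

COP_R ≈ 10.2

T_H = 43 °C → 43 + 273.15 = 316.15 K.
COP_R = T_C/(T_H − T_C) = 288.00/(316.15 − 288.00) = 10.2.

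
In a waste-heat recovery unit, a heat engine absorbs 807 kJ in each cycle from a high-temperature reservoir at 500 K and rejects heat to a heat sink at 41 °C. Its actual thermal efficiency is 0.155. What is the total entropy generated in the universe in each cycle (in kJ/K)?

ΔS_univ ≈ 0.557 kJ/K

T_C = 41 °C → 41 + 273.15 = 314.15 K.
W = η·Q_H = 0.155 × 807 = 125.1 kJ, so Q_C = Q_H − W = 681.9 kJ.
Entropy balance on the reservoirs: −Q_H/T_H = -1.614 kJ/K, +Q_C/T_C = 2.171 kJ/K.
ΔS_univ = −Q_H/T_H + Q_C/T_C = 0.557 kJ/K (> 0, since η = 0.155 < η_Carnot = 0.372).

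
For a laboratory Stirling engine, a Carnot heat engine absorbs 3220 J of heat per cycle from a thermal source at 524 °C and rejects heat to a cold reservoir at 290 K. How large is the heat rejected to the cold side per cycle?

T_H = 524 °C → 524 + 273.15 = 797.15 K.
For a reversible engine, η = 1 − T_C/T_H = 1 − 290.00/797.15 = 0.6362.
For a reversible cycle Q_C/Q_H = T_C/T_H, so Q_C = 3220 × 290.00/797.15 = 1170 J.

Q_C ≈ 1170 J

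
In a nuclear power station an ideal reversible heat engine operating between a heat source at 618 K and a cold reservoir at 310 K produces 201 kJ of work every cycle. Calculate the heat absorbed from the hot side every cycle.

η_rev = 1 − T_C/T_H = 1 − 310.00/618.00 = 0.4984.
Q_H = W/η = 201/0.4984 = 403.3 kJ.

Q_H ≈ 403.3 kJ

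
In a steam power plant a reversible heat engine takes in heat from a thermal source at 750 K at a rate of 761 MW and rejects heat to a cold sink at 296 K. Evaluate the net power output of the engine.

Carnot efficiency: η = 1 − T_C/T_H = 1 − 296.00/750.00 = 0.6053.
W = η·Q_H = 0.6053 × 761 = 460.7 MW.

Ẇ ≈ 460.7 MW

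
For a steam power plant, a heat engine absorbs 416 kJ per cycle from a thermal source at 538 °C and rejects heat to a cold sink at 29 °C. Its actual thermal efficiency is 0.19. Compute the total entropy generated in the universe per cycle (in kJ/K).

T_H = 538 °C → 538 + 273.15 = 811.15 K.
T_C = 29 °C → 29 + 273.15 = 302.15 K.
W = η·Q_H = 0.19 × 416 = 79.04 kJ, so Q_C = Q_H − W = 337.0 kJ.
Entropy balance on the reservoirs: −Q_H/T_H = -0.5129 kJ/K, +Q_C/T_C = 1.115 kJ/K.
ΔS_univ = −Q_H/T_H + Q_C/T_C = 0.6024 kJ/K (> 0, since η = 0.19 < η_Carnot = 0.628).

ΔS_univ ≈ 0.6024 kJ/K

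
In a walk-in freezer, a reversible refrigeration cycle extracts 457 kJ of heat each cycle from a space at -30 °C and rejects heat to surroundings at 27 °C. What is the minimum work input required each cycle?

T_H = 27 °C → 27 + 273.15 = 300.15 K.
T_C = -30 °C → -30 + 273.15 = 243.15 K.
The reversible coefficient of performance is COP_R = T_C/(T_H − T_C) = 243.15/57.00 = 4.2658.
W = Q_C/COP_R = 457/4.2658 = 107.1 kJ.

W_in ≈ 107.1 kJ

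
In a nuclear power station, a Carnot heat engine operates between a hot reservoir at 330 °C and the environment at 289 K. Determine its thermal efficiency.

T_H = 330 °C → 330 + 273.15 = 603.15 K.
The Carnot efficiency is η = 1 − T_C/T_H = 1 − 289.00/603.15 = 0.5208.

η ≈ 0.5208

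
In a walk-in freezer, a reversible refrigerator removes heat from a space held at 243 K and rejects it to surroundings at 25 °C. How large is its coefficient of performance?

COP_R ≈ 4.41

T_H = 25 °C → 25 + 273.15 = 298.15 K.
COP_R = T_C/(T_H − T_C) = 243.00/(298.15 − 243.00) = 4.41.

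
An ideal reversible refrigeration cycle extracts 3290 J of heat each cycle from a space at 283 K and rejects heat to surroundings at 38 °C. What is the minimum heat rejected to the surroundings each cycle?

T_H = 38 °C → 38 + 273.15 = 311.15 K.
For a reversible cycle Q_H/Q_C = T_H/T_C, so Q_H = Q_C·T_H/T_C = 3290 × 311.15/283.00 = 3620 J.

Q_H ≈ 3620 J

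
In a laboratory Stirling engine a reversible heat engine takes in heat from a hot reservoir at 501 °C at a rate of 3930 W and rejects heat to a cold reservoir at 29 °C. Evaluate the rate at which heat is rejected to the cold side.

T_H = 501 °C → 501 + 273.15 = 774.15 K.
T_C = 29 °C → 29 + 273.15 = 302.15 K.
Since the cycle is reversible, η = 1 − T_C/T_H = 1 − 302.15/774.15 = 0.6097.
For a reversible cycle Q_C/Q_H = T_C/T_H, so Q_C = 3930 × 302.15/774.15 = 1530 W.

Q̇_C ≈ 1530 W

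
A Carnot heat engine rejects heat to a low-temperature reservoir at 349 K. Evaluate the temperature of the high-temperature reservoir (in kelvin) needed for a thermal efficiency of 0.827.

From η = 1 − T_C/T_H, solving for T_H gives T_H = T_C/(1 − η) = 349.00/(1 − 0.827) = 2020 K.

T_H ≈ 2020 K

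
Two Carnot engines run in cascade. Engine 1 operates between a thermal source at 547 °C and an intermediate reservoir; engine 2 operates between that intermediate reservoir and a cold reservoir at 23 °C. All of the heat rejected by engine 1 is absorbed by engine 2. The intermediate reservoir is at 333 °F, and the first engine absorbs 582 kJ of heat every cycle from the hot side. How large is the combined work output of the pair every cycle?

T_H = 547 °C → 547 + 273.15 = 820.15 K.
T_C = 23 °C → 23 + 273.15 = 296.15 K.
Two reversible stages in series are equivalent to a single Carnot engine between T_H and T_C, so η_total = 1 − T_C/T_H = 1 − 296.15/820.15 = 0.6389.
W_total = η_total · Q_H = 0.6389 × 582 = 371.8 kJ.

W_total ≈ 371.8 kJ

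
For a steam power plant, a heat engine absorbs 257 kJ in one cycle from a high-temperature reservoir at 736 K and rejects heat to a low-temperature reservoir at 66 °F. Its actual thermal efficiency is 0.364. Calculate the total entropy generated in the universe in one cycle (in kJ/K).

T_C = 66 °F → (66 − 32) × 5/9 = 18.89 °C = 292.04 K.
W = η·Q_H = 0.364 × 257 = 93.55 kJ, so Q_C = Q_H − W = 163.5 kJ.
Entropy balance on the reservoirs: −Q_H/T_H = -0.3492 kJ/K, +Q_C/T_C = 0.5597 kJ/K.
ΔS_univ = −Q_H/T_H + Q_C/T_C = 0.211 kJ/K (> 0, since η = 0.364 < η_Carnot = 0.603).

ΔS_univ ≈ 0.211 kJ/K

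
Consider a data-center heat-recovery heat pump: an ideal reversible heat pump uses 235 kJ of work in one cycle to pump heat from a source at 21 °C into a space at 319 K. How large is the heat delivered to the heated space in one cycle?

Q_H ≈ 3017 kJ

T_C = 21 °C → 21 + 273.15 = 294.15 K.
For a reversible heat pump, COP_HP = T_H/(T_H − T_C) = 319.00/24.85 = 12.8370.
Q_H = COP_HP · W = 12.8370 × 235 = 3017 kJ.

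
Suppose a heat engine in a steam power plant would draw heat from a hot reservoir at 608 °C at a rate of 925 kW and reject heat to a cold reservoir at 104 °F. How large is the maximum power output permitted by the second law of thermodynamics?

Ẇ_max ≈ 596 kW

T_H = 608 °C → 608 + 273.15 = 881.15 K.
T_C = 104 °F → (104 − 32) × 5/9 = 40.00 °C = 313.15 K.
By the Carnot theorem, η_max = 1 − T_C/T_H = 1 − 313.15/881.15 = 0.6446.
W_max = η_max · Q_H = 0.6446 × 925 = 596 kW.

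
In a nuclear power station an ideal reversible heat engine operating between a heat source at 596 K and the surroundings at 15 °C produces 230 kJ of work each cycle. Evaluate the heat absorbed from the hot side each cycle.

Q_H ≈ 445.3 kJ

T_C = 15 °C → 15 + 273.15 = 288.15 K.
Carnot efficiency: η = 1 − T_C/T_H = 1 − 288.15/596.00 = 0.5165.
Q_H = W/η = 230/0.5165 = 445.3 kJ.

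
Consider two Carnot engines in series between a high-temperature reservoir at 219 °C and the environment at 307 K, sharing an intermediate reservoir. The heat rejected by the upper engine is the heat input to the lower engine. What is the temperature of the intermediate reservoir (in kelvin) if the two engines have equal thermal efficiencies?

T_H = 219 °C → 219 + 273.15 = 492.15 K.
Equal efficiencies require 1 − T_m/T_H = 1 − T_C/T_m, i.e. T_m/T_H = T_C/T_m, so T_m = √(T_H·T_C) = √(492.15 × 307.00) = 389 K.

T_m ≈ 389 K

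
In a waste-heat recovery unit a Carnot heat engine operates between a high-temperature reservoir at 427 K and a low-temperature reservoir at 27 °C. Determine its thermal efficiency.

T_C = 27 °C → 27 + 273.15 = 300.15 K.
The Carnot efficiency is η = 1 − T_C/T_H = 1 − 300.15/427.00 = 0.2971.

η ≈ 0.2971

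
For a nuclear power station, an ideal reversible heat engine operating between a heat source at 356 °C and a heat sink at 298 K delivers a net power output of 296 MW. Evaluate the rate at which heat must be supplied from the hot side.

T_H = 356 °C → 356 + 273.15 = 629.15 K.
For a reversible engine, η = 1 − T_C/T_H = 1 − 298.00/629.15 = 0.5263.
Q_H = W/η = 296/0.5263 = 562 MW.

Q̇_H ≈ 562 MW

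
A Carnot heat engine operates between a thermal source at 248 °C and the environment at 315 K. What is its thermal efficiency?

η ≈ 0.3956

T_H = 248 °C → 248 + 273.15 = 521.15 K.
For a reversible engine, η = 1 − T_C/T_H = 1 − 315.00/521.15 = 0.3956.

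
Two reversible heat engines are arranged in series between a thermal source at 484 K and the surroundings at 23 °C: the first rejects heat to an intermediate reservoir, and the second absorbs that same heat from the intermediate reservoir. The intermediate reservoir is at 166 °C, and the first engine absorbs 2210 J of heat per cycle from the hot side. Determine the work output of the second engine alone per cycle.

W₂ ≈ 653 J

T_C = 23 °C → 23 + 273.15 = 296.15 K.
T_m = 166 °C → 166 + 273.15 = 439.15 K.
Heat entering the second stage: Q_m = Q_H·(T_m/T_H) = 2210 × 439.15/484.00 = 2010 J.
Second-stage efficiency η₂ = 1 − T_C/T_m = 1 − 296.15/439.15 = 0.3256, so W₂ = η₂·Q_m = 653 J.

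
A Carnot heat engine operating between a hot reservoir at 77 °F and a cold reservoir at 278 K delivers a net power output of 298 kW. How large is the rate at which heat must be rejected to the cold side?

Q̇_C ≈ 4110 kW

T_H = 77 °F → (77 − 32) × 5/9 = 25.00 °C = 298.15 K.
For a reversible engine, η = 1 − T_C/T_H = 1 − 278.00/298.15 = 0.0676.
Since Q_C/Q_H = T_C/T_H and Q_H = W/η, Q_C = W·T_C/(T_H − T_C) = 298 × 278.00/20.15 = 4110 kW.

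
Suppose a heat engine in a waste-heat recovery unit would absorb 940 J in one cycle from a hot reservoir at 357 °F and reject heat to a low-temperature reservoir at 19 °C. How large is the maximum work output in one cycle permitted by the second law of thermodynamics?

W_max ≈ 335 J

T_H = 357 °F → (357 − 32) × 5/9 = 180.56 °C = 453.71 K.
T_C = 19 °C → 19 + 273.15 = 292.15 K.
No engine can exceed the Carnot limit: η_max = 1 − T_C/T_H = 1 − 292.15/453.71 = 0.3561.
W_max = η_max · Q_H = 0.3561 × 940 = 335 J.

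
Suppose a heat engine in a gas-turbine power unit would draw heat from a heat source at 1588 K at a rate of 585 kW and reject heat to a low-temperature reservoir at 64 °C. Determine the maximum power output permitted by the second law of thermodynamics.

Ẇ_max ≈ 460.8 kW

T_C = 64 °C → 64 + 273.15 = 337.15 K.
By the Carnot theorem, η_max = 1 − T_C/T_H = 1 − 337.15/1588.00 = 0.7877.
W_max = η_max · Q_H = 0.7877 × 585 = 460.8 kW.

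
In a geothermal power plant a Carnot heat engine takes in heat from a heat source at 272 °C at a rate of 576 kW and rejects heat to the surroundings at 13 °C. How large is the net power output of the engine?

T_H = 272 °C → 272 + 273.15 = 545.15 K.
T_C = 13 °C → 13 + 273.15 = 286.15 K.
Carnot efficiency: η = 1 − T_C/T_H = 1 − 286.15/545.15 = 0.4751.
W = η·Q_H = 0.4751 × 576 = 274 kW.

Ẇ ≈ 274 kW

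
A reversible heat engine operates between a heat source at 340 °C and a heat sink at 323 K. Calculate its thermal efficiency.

η ≈ 0.4732

T_H = 340 °C → 340 + 273.15 = 613.15 K.
Carnot efficiency: η = 1 − T_C/T_H = 1 − 323.00/613.15 = 0.4732.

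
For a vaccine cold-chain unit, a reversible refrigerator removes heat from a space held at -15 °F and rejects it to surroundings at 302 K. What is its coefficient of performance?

T_C = -15 °F → (-15 − 32) × 5/9 = -26.11 °C = 247.04 K.
The reversible coefficient of performance is COP_R = T_C/(T_H − T_C) = 247.04/(302.00 − 247.04) = 4.49.

COP_R ≈ 4.49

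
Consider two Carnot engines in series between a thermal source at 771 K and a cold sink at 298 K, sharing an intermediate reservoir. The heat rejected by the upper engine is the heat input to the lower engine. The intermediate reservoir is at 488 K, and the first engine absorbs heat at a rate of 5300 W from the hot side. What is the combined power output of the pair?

Ẇ_total ≈ 3250 W

Two reversible stages in series are equivalent to a single Carnot engine between T_H and T_C, so η_total = 1 − T_C/T_H = 1 − 298.00/771.00 = 0.6135.
W_total = η_total · Q_H = 0.6135 × 5300 = 3250 W.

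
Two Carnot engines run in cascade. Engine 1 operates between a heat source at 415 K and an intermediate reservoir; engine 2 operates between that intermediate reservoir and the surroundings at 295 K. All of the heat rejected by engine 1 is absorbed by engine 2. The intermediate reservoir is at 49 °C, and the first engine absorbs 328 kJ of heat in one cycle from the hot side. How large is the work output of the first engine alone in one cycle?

W₁ ≈ 73.39 kJ

T_m = 49 °C → 49 + 273.15 = 322.15 K.
First-stage efficiency η₁ = 1 − T_m/T_H = 1 − 322.15/415.00 = 0.2237.
W₁ = η₁·Q_H = 0.2237 × 328 = 73.39 kJ.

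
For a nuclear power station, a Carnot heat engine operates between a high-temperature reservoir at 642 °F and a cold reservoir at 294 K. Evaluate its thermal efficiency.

T_H = 642 °F → (642 − 32) × 5/9 = 338.89 °C = 612.04 K.
The Carnot efficiency is η = 1 − T_C/T_H = 1 − 294.00/612.04 = 0.5196.

η ≈ 0.5196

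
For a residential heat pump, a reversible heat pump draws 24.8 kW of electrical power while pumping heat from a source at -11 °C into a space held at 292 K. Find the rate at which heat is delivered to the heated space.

T_C = -11 °C → -11 + 273.15 = 262.15 K.
Reversible heating COP: COP_HP = T_H/(T_H − T_C) = 292.00/29.85 = 9.7822.
Q_H = COP_HP · W = 9.7822 × 24.8 = 243 kW.

Q̇_H ≈ 243 kW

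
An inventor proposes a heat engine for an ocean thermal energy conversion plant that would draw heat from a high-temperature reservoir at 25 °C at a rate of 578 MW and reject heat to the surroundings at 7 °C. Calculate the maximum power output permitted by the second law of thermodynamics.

Ẇ_max ≈ 34.9 MW

T_H = 25 °C → 25 + 273.15 = 298.15 K.
T_C = 7 °C → 7 + 273.15 = 280.15 K.
No engine can exceed the Carnot limit: η_max = 1 − T_C/T_H = 1 − 280.15/298.15 = 0.0604.
W_max = η_max · Q_H = 0.0604 × 578 = 34.9 MW.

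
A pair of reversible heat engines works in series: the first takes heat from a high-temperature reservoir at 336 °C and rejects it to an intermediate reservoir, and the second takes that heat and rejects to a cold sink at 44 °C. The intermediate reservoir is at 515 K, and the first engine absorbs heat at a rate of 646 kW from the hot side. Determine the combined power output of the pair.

T_H = 336 °C → 336 + 273.15 = 609.15 K.
T_C = 44 °C → 44 + 273.15 = 317.15 K.
Two reversible stages in series are equivalent to a single Carnot engine between T_H and T_C, so η_total = 1 − T_C/T_H = 1 − 317.15/609.15 = 0.4794.
W_total = η_total · Q_H = 0.4794 × 646 = 309.7 kW.

Ẇ_total ≈ 309.7 kW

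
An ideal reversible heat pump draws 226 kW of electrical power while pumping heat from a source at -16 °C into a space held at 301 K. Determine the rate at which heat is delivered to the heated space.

T_C = -16 °C → -16 + 273.15 = 257.15 K.
The Carnot heat-pump COP is COP_HP = T_H/(T_H − T_C) = 301.00/43.85 = 6.8643.
Q_H = COP_HP · W = 6.8643 × 226 = 1550 kW.

Q̇_H ≈ 1550 kW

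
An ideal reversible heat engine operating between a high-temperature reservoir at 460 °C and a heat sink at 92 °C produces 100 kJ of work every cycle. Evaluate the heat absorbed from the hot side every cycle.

Q_H ≈ 199 kJ

T_H = 460 °C → 460 + 273.15 = 733.15 K.
T_C = 92 °C → 92 + 273.15 = 365.15 K.
Carnot efficiency: η = 1 − T_C/T_H = 1 − 365.15/733.15 = 0.5019.
Q_H = W/η = 100/0.5019 = 199 kJ.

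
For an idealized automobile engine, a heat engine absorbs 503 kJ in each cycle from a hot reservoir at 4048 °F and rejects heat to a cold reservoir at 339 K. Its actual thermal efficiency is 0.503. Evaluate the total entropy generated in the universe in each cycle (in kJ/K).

T_H = 4048 °F → (4048 − 32) × 5/9 = 2231.11 °C = 2504.26 K.
W = η·Q_H = 0.503 × 503 = 253.0 kJ, so Q_C = Q_H − W = 250.0 kJ.
The hot reservoir loses entropy Q_H/T_H = 503/2504.26 = 0.2009 kJ/K; the cold reservoir gains Q_C/T_C = 250.0/339.00 = 0.7374 kJ/K.
ΔS_univ = −Q_H/T_H + Q_C/T_C = 0.537 kJ/K (> 0, since η = 0.503 < η_Carnot = 0.865).

ΔS_univ ≈ 0.537 kJ/K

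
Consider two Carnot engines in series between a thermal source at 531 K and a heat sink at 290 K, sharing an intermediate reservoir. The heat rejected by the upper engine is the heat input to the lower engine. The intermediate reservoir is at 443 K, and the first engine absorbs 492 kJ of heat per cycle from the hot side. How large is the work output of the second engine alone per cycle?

Heat entering the second stage: Q_m = Q_H·(T_m/T_H) = 492 × 443.00/531.00 = 410 kJ.
Second-stage efficiency η₂ = 1 − T_C/T_m = 1 − 290.00/443.00 = 0.3454, so W₂ = η₂·Q_m = 142 kJ.

W₂ ≈ 142 kJ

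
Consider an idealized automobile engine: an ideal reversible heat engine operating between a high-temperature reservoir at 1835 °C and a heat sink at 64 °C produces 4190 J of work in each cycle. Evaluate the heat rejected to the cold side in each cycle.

T_H = 1835 °C → 1835 + 273.15 = 2108.15 K.
T_C = 64 °C → 64 + 273.15 = 337.15 K.
Since the cycle is reversible, η = 1 − T_C/T_H = 1 − 337.15/2108.15 = 0.8401.
Since Q_C/Q_H = T_C/T_H and Q_H = W/η, Q_C = W·T_C/(T_H − T_C) = 4190 × 337.15/1771.00 = 797.7 J.

Q_C ≈ 797.7 J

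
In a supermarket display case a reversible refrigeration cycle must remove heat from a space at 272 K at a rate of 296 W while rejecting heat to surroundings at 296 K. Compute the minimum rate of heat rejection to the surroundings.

Q̇_H ≈ 322 W

For a reversible cycle Q_H/Q_C = T_H/T_C, so Q_H = Q_C·T_H/T_C = 296 × 296.00/272.00 = 322 W.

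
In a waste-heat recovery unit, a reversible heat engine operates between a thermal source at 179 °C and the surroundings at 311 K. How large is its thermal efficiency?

η ≈ 0.312

T_H = 179 °C → 179 + 273.15 = 452.15 K.
Carnot efficiency: η = 1 − T_C/T_H = 1 − 311.00/452.15 = 0.312.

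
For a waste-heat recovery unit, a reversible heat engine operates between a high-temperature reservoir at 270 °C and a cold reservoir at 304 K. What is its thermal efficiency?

η ≈ 0.4403

T_H = 270 °C → 270 + 273.15 = 543.15 K.
The Carnot efficiency is η = 1 − T_C/T_H = 1 − 304.00/543.15 = 0.4403.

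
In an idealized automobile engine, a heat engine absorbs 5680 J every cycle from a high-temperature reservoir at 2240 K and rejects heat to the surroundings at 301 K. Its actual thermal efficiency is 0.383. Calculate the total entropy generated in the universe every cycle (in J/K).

W = η·Q_H = 0.383 × 5680 = 2175 J, so Q_C = Q_H − W = 3505 J.
Entropy balance on the reservoirs: −Q_H/T_H = -2.536 J/K, +Q_C/T_C = 11.64 J/K.
ΔS_univ = −Q_H/T_H + Q_C/T_C = 9.11 J/K (> 0, since η = 0.383 < η_Carnot = 0.866).

ΔS_univ ≈ 9.11 J/K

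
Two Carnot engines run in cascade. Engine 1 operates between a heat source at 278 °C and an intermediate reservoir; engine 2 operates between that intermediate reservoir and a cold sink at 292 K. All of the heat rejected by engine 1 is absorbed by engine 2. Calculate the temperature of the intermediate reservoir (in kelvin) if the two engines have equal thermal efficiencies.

T_H = 278 °C → 278 + 273.15 = 551.15 K.
Equal efficiencies require 1 − T_m/T_H = 1 − T_C/T_m, i.e. T_m/T_H = T_C/T_m, so T_m = √(T_H·T_C) = √(551.15 × 292.00) = 401 K.

T_m ≈ 401 K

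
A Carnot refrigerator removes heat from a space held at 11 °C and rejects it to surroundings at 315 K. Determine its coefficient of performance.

COP_R ≈ 9.21

T_C = 11 °C → 11 + 273.15 = 284.15 K.
The reversible coefficient of performance is COP_R = T_C/(T_H − T_C) = 284.15/(315.00 − 284.15) = 9.21.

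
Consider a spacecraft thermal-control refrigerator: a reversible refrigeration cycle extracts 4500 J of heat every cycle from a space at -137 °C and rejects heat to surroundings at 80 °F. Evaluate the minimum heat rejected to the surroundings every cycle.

T_H = 80 °F → (80 − 32) × 5/9 = 26.67 °C = 299.82 K.
T_C = -137 °C → -137 + 273.15 = 136.15 K.
For a reversible cycle Q_H/Q_C = T_H/T_C, so Q_H = Q_C·T_H/T_C = 4500 × 299.82/136.15 = 9910 J.

Q_H ≈ 9910 J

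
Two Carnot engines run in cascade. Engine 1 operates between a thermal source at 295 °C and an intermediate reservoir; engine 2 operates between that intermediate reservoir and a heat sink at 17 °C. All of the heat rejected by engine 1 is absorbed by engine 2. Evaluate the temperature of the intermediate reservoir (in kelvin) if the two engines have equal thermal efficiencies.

T_H = 295 °C → 295 + 273.15 = 568.15 K.
T_C = 17 °C → 17 + 273.15 = 290.15 K.
Equal efficiencies require 1 − T_m/T_H = 1 − T_C/T_m, i.e. T_m/T_H = T_C/T_m, so T_m = √(T_H·T_C) = √(568.15 × 290.15) = 406 K.

T_m ≈ 406 K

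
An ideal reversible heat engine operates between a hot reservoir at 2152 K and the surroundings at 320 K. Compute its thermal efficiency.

η ≈ 0.851

η_rev = 1 − T_C/T_H = 1 − 320.00/2152.00 = 0.851.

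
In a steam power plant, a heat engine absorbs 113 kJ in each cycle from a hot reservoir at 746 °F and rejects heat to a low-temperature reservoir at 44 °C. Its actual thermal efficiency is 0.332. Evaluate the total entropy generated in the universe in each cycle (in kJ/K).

ΔS_univ ≈ 0.0693 kJ/K

T_H = 746 °F → (746 − 32) × 5/9 = 396.67 °C = 669.82 K.
T_C = 44 °C → 44 + 273.15 = 317.15 K.
W = η·Q_H = 0.332 × 113 = 37.52 kJ, so Q_C = Q_H − W = 75.48 kJ.
Entropy balance on the reservoirs: −Q_H/T_H = -0.1687 kJ/K, +Q_C/T_C = 0.2380 kJ/K.
ΔS_univ = −Q_H/T_H + Q_C/T_C = 0.0693 kJ/K (> 0, since η = 0.332 < η_Carnot = 0.527).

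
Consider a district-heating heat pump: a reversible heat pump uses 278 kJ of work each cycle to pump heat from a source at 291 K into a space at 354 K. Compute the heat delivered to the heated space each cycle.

Reversible heating COP: COP_HP = T_H/(T_H − T_C) = 354.00/63.00 = 5.6190.
Q_H = COP_HP · W = 5.6190 × 278 = 1560 kJ.

Q_H ≈ 1560 kJ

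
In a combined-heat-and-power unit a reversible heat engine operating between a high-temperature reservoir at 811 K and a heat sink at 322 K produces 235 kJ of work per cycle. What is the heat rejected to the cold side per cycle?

Q_C ≈ 155 kJ

Since the cycle is reversible, η = 1 − T_C/T_H = 1 − 322.00/811.00 = 0.6030.
Since Q_C/Q_H = T_C/T_H and Q_H = W/η, Q_C = W·T_C/(T_H − T_C) = 235 × 322.00/489.00 = 155 kJ.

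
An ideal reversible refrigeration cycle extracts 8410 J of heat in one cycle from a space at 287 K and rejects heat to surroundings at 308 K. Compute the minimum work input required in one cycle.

COP_R = T_C/(T_H − T_C) = 287.00/21.00 = 13.6667.
W = Q_C/COP_R = 8410/13.6667 = 615 J.

W_in ≈ 615 J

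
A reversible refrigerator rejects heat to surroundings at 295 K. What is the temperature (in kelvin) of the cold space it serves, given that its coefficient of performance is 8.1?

COP_R = T_C/(T_H − T_C) ⇒ T_C = T_H·COP_R/(1 + COP_R) = 295.00 × 8.1/(1 + 8.1) = 262.6 K.

T_C ≈ 262.6 K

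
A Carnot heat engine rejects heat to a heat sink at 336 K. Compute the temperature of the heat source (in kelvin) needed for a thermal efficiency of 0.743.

From η = 1 − T_C/T_H, solving for T_H gives T_H = T_C/(1 − η) = 336.00/(1 − 0.743) = 1310 K.

T_H ≈ 1310 K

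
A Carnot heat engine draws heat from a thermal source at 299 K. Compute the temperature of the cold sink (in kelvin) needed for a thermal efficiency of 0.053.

From η = 1 − T_C/T_H, T_C = T_H·(1 − η) = 299.00 × (1 − 0.053) = 283 K.

T_C ≈ 283 K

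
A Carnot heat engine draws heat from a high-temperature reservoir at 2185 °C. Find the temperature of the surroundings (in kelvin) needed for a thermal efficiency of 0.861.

T_C ≈ 342 K

T_H = 2185 °C → 2185 + 273.15 = 2458.15 K.
From η = 1 − T_C/T_H, T_C = T_H·(1 − η) = 2458.15 × (1 − 0.861) = 342 K.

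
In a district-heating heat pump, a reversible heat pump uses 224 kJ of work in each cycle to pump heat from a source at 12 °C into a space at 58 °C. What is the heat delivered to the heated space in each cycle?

Q_H ≈ 1610 kJ

T_H = 58 °C → 58 + 273.15 = 331.15 K.
T_C = 12 °C → 12 + 273.15 = 285.15 K.
Reversible heating COP: COP_HP = T_H/(T_H − T_C) = 331.15/46.00 = 7.1989.
Q_H = COP_HP · W = 7.1989 × 224 = 1610 kJ.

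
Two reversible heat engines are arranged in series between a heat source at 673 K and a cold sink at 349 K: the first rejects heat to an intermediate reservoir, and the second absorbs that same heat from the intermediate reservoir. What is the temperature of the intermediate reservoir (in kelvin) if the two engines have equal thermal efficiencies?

Equal efficiencies require 1 − T_m/T_H = 1 − T_C/T_m, i.e. T_m/T_H = T_C/T_m, so T_m = √(T_H·T_C) = √(673.00 × 349.00) = 485 K.

T_m ≈ 485 K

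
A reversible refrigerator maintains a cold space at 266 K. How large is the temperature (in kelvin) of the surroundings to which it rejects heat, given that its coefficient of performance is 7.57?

T_H ≈ 301 K

COP_R = T_C/(T_H − T_C) ⇒ T_H = T_C·(1 + 1/COP_R) = 266.00 × (1 + 1/7.57) = 301 K.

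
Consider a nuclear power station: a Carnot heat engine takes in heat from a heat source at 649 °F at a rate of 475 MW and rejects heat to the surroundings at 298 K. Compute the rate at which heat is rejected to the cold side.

T_H = 649 °F → (649 − 32) × 5/9 = 342.78 °C = 615.93 K.
For a reversible engine, η = 1 − T_C/T_H = 1 − 298.00/615.93 = 0.5162.
For a reversible cycle Q_C/Q_H = T_C/T_H, so Q_C = 475 × 298.00/615.93 = 230 MW.

Q̇_C ≈ 230 MW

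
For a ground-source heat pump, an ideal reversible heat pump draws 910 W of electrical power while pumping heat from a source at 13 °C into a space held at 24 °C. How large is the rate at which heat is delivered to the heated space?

T_H = 24 °C → 24 + 273.15 = 297.15 K.
T_C = 13 °C → 13 + 273.15 = 286.15 K.
For a reversible heat pump, COP_HP = T_H/(T_H − T_C) = 297.15/11.00 = 27.0136.
Q_H = COP_HP · W = 27.0136 × 910 = 24600 W.

Q̇_H ≈ 24600 W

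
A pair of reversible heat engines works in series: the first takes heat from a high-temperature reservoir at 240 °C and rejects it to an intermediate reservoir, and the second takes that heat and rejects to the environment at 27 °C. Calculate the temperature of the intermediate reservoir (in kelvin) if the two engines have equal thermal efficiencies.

T_m ≈ 392 K

T_H = 240 °C → 240 + 273.15 = 513.15 K.
T_C = 27 °C → 27 + 273.15 = 300.15 K.
Equal efficiencies require 1 − T_m/T_H = 1 − T_C/T_m, i.e. T_m/T_H = T_C/T_m, so T_m = √(T_H·T_C) = √(513.15 × 300.15) = 392 K.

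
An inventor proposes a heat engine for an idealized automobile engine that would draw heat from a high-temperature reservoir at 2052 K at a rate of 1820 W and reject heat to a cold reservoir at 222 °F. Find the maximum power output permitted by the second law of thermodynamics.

Ẇ_max ≈ 1480 W

T_C = 222 °F → (222 − 32) × 5/9 = 105.56 °C = 378.71 K.
The upper bound on efficiency is η_max = 1 − T_C/T_H = 1 − 378.71/2052.00 = 0.8154.
W_max = η_max · Q_H = 0.8154 × 1820 = 1480 W.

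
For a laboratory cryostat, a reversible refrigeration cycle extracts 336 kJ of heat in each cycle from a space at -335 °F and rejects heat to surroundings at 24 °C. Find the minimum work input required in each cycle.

T_H = 24 °C → 24 + 273.15 = 297.15 K.
T_C = -335 °F → (-335 − 32) × 5/9 = -203.89 °C = 69.26 K.
The reversible coefficient of performance is COP_R = T_C/(T_H − T_C) = 69.26/227.89 = 0.3039.
W = Q_C/COP_R = 336/0.3039 = 1110 kJ.

W_in ≈ 1110 kJ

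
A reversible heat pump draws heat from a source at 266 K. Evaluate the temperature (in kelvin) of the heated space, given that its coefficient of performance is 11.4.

T_H ≈ 291.6 K

COP_HP = T_H/(T_H − T_C) ⇒ T_H = T_C·COP_HP/(COP_HP − 1) = 266.00 × 11.4/(11.4 − 1) = 291.6 K.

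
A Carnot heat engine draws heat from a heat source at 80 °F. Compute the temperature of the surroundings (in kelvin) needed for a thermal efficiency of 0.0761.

T_C ≈ 277 K

T_H = 80 °F → (80 − 32) × 5/9 = 26.67 °C = 299.82 K.
From η = 1 − T_C/T_H, T_C = T_H·(1 − η) = 299.82 × (1 − 0.0761) = 277 K.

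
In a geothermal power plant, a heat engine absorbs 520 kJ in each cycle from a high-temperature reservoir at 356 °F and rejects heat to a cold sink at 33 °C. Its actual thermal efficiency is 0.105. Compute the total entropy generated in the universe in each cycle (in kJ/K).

T_H = 356 °F → (356 − 32) × 5/9 = 180.00 °C = 453.15 K.
T_C = 33 °C → 33 + 273.15 = 306.15 K.
W = η·Q_H = 0.105 × 520 = 54.60 kJ, so Q_C = Q_H − W = 465.4 kJ.
Reservoir entropy changes: ΔS_H = −Q_H/T_H = −520/453.15 = -1.148 kJ/K and ΔS_C = +Q_C/T_C = 465.4/306.15 = 1.520 kJ/K.
ΔS_univ = −Q_H/T_H + Q_C/T_C = 0.3726 kJ/K (> 0, since η = 0.105 < η_Carnot = 0.324).

ΔS_univ ≈ 0.3726 kJ/K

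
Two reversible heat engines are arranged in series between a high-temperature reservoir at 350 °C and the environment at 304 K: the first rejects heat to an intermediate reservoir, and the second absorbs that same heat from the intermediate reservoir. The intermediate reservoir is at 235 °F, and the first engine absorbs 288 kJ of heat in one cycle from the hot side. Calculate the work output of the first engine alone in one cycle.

W₁ ≈ 110 kJ

T_H = 350 °C → 350 + 273.15 = 623.15 K.
T_m = 235 °F → (235 − 32) × 5/9 = 112.78 °C = 385.93 K.
First-stage efficiency η₁ = 1 − T_m/T_H = 1 − 385.93/623.15 = 0.3807.
W₁ = η₁·Q_H = 0.3807 × 288 = 110 kJ.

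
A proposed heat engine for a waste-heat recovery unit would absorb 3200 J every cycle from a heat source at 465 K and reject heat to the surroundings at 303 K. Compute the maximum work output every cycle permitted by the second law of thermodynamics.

The upper bound on efficiency is η_max = 1 − T_C/T_H = 1 − 303.00/465.00 = 0.3484.
W_max = η_max · Q_H = 0.3484 × 3200 = 1110 J.

W_max ≈ 1110 J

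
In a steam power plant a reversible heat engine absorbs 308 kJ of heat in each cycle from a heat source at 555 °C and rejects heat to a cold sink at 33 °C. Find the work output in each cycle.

W ≈ 194 kJ

T_H = 555 °C → 555 + 273.15 = 828.15 K.
T_C = 33 °C → 33 + 273.15 = 306.15 K.
Since the cycle is reversible, η = 1 − T_C/T_H = 1 − 306.15/828.15 = 0.6303.
W = η·Q_H = 0.6303 × 308 = 194 kJ.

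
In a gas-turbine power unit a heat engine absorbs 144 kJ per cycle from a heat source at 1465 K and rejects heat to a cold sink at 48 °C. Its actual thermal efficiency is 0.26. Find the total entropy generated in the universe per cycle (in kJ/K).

T_C = 48 °C → 48 + 273.15 = 321.15 K.
W = η·Q_H = 0.26 × 144 = 37.44 kJ, so Q_C = Q_H − W = 106.6 kJ.
The hot reservoir loses entropy Q_H/T_H = 144/1465.00 = 0.09829 kJ/K; the cold reservoir gains Q_C/T_C = 106.6/321.15 = 0.3318 kJ/K.
ΔS_univ = −Q_H/T_H + Q_C/T_C = 0.234 kJ/K (> 0, since η = 0.26 < η_Carnot = 0.781).

ΔS_univ ≈ 0.234 kJ/K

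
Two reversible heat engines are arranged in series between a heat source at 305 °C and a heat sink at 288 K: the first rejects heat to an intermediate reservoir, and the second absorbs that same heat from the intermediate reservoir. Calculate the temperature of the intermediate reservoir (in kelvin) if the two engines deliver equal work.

T_H = 305 °C → 305 + 273.15 = 578.15 K.
For reversible stages Q_m = Q_H·(T_m/T_H). Setting W₁ = Q_H(1 − T_m/T_H) equal to W₂ = Q_m(1 − T_C/T_m) = Q_H·(T_m − T_C)/T_H gives T_H − T_m = T_m − T_C, so T_m = (T_H + T_C)/2 = (578.15 + 288.00)/2 = 433.1 K.

T_m ≈ 433.1 K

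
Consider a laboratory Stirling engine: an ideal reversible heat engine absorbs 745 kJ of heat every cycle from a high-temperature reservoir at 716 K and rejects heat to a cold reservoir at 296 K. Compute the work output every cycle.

The Carnot efficiency is η = 1 − T_C/T_H = 1 − 296.00/716.00 = 0.5866.
W = η·Q_H = 0.5866 × 745 = 437 kJ.

W ≈ 437 kJ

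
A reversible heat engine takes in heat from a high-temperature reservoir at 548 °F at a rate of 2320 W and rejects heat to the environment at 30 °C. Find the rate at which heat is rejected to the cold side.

Q̇_C ≈ 1256 W

T_H = 548 °F → (548 − 32) × 5/9 = 286.67 °C = 559.82 K.
T_C = 30 °C → 30 + 273.15 = 303.15 K.
Since the cycle is reversible, η = 1 − T_C/T_H = 1 − 303.15/559.82 = 0.4585.
For a reversible cycle Q_C/Q_H = T_C/T_H, so Q_C = 2320 × 303.15/559.82 = 1256 W.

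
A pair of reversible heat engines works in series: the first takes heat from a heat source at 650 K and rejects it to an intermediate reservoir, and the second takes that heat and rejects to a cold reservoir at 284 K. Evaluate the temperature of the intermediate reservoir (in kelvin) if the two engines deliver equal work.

For reversible stages Q_m = Q_H·(T_m/T_H). Setting W₁ = Q_H(1 − T_m/T_H) equal to W₂ = Q_m(1 − T_C/T_m) = Q_H·(T_m − T_C)/T_H gives T_H − T_m = T_m − T_C, so T_m = (T_H + T_C)/2 = (650.00 + 284.00)/2 = 467 K.

T_m ≈ 467 K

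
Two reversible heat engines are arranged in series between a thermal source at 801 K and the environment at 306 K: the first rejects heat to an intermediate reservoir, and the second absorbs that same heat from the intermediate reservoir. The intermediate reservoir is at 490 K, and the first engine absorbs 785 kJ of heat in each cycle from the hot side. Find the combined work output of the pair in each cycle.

W_total ≈ 485.1 kJ

Two reversible stages in series are equivalent to a single Carnot engine between T_H and T_C, so η_total = 1 − T_C/T_H = 1 − 306.00/801.00 = 0.6180.
W_total = η_total · Q_H = 0.6180 × 785 = 485.1 kJ.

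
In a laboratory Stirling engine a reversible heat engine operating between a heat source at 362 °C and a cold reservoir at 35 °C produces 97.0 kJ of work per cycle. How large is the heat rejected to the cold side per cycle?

T_H = 362 °C → 362 + 273.15 = 635.15 K.
T_C = 35 °C → 35 + 273.15 = 308.15 K.
The Carnot efficiency is η = 1 − T_C/T_H = 1 − 308.15/635.15 = 0.5148.
Since Q_C/Q_H = T_C/T_H and Q_H = W/η, Q_C = W·T_C/(T_H − T_C) = 97.0 × 308.15/327.00 = 91.4 kJ.

Q_C ≈ 91.4 kJ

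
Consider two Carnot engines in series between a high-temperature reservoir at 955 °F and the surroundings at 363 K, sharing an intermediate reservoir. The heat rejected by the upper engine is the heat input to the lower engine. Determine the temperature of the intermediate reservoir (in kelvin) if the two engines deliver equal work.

T_m ≈ 574.5 K

T_H = 955 °F → (955 − 32) × 5/9 = 512.78 °C = 785.93 K.
For reversible stages Q_m = Q_H·(T_m/T_H). Setting W₁ = Q_H(1 − T_m/T_H) equal to W₂ = Q_m(1 − T_C/T_m) = Q_H·(T_m − T_C)/T_H gives T_H − T_m = T_m − T_C, so T_m = (T_H + T_C)/2 = (785.93 + 363.00)/2 = 574.5 K.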